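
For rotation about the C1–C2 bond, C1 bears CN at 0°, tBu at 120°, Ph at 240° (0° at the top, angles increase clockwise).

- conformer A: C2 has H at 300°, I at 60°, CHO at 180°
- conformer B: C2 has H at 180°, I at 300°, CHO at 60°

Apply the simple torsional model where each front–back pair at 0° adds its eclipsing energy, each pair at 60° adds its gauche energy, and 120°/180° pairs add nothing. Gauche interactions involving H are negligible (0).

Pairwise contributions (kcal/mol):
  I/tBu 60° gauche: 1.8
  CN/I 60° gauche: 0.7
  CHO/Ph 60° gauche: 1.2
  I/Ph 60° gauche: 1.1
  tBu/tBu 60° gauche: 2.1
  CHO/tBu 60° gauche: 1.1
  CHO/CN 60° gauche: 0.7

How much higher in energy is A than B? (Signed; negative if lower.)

A (staggered): CN–I gauche, tBu–I gauche, tBu–CHO gauche, Ph–CHO gauche; 0.7 + 1.8 + 1.1 + 1.2 = 4.8 kcal/mol.
B (staggered): CN–I gauche, CN–CHO gauche, tBu–CHO gauche, Ph–I gauche; 0.7 + 0.7 + 1.1 + 1.1 = 3.6 kcal/mol.
E(A) − E(B) = 4.8 − 3.6 = +1.2 kcal/mol.

+1.2 kcal/mol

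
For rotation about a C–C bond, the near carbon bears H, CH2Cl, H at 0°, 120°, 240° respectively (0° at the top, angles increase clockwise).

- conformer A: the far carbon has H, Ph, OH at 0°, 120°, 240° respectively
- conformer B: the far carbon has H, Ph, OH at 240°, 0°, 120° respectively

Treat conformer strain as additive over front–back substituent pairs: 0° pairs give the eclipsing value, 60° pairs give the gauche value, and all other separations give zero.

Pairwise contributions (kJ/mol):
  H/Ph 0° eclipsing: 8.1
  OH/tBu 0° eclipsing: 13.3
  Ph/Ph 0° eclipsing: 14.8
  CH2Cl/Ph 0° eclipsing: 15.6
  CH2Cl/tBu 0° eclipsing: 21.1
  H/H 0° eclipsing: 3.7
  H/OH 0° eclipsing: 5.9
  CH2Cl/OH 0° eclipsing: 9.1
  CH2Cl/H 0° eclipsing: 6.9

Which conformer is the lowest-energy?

B

A (eclipsed): H–H eclipsed, CH2Cl–Ph eclipsed, H–OH eclipsed; 3.7 + 15.6 + 5.9 = 25.2 kJ/mol.
B (eclipsed): H–Ph eclipsed, CH2Cl–OH eclipsed, H–H eclipsed; 8.1 + 9.1 + 3.7 = 20.9 kJ/mol.
B has the lowest total (20.9 kJ/mol).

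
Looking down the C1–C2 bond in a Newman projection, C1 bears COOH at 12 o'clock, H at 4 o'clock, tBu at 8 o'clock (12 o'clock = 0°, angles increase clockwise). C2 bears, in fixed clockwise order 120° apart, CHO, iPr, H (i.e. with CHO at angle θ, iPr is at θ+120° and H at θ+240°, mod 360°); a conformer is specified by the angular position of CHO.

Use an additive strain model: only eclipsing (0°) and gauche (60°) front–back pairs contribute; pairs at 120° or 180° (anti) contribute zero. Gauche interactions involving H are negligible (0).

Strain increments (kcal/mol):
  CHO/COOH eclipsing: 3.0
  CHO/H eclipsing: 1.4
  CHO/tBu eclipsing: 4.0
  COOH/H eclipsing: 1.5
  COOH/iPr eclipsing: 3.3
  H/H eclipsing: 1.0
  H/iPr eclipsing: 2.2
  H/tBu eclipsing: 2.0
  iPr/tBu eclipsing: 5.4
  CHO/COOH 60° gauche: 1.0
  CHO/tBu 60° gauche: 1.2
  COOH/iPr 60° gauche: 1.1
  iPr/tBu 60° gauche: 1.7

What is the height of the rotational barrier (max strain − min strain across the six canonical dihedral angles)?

5.6 kcal/mol

CHO at 0° (eclipsed): COOH(0°)/CHO(0°) eclipsed 3.0; H(120°)/iPr(120°) eclipsed 2.2; tBu(240°)/H(240°) eclipsed 2.0 → 7.2 kcal/mol.
CHO at 60° (staggered): COOH(0°)/CHO(60°) gauche 1.0; tBu(240°)/iPr(180°) gauche 1.7 → 2.7 kcal/mol.
CHO at 120° (eclipsed): COOH(0°)/H(0°) eclipsed 1.5; H(120°)/CHO(120°) eclipsed 1.4; tBu(240°)/iPr(240°) eclipsed 5.4 → 8.3 kcal/mol.
CHO at 180° (staggered): COOH(0°)/iPr(300°) gauche 1.1; tBu(240°)/CHO(180°) gauche 1.2; tBu(240°)/iPr(300°) gauche 1.7 → 4.0 kcal/mol.
CHO at 240° (eclipsed): COOH(0°)/iPr(0°) eclipsed 3.3; H(120°)/H(120°) eclipsed 1.0; tBu(240°)/CHO(240°) eclipsed 4.0 → 8.3 kcal/mol.
CHO at 300° (staggered): COOH(0°)/CHO(300°) gauche 1.0; COOH(0°)/iPr(60°) gauche 1.1; tBu(240°)/CHO(300°) gauche 1.2 → 3.3 kcal/mol.
Max at 120° (8.3 kcal/mol), min at 60° (2.7 kcal/mol); barrier = 5.6 kcal/mol.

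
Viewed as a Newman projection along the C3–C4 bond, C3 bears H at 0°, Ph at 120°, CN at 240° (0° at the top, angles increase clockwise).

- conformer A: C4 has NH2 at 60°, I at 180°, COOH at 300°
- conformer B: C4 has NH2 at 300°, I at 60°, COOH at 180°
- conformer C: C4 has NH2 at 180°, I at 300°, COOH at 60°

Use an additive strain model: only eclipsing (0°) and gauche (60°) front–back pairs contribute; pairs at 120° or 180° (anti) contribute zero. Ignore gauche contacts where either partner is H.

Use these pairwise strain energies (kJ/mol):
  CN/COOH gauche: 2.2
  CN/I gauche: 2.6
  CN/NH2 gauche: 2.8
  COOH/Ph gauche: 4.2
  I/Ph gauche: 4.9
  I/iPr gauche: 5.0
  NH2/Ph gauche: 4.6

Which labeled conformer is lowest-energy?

A (staggered): Ph–NH2 gauche, Ph–I gauche, CN–I gauche, CN–COOH gauche; 4.6 + 4.9 + 2.6 + 2.2 = 14.3 kJ/mol.
B (staggered): Ph–I gauche, Ph–COOH gauche, CN–NH2 gauche, CN–COOH gauche; 4.9 + 4.2 + 2.8 + 2.2 = 14.1 kJ/mol.
C (staggered): Ph–NH2 gauche, Ph–COOH gauche, CN–NH2 gauche, CN–I gauche; 4.6 + 4.2 + 2.8 + 2.6 = 14.2 kJ/mol.
B has the lowest total (14.1 kJ/mol).

B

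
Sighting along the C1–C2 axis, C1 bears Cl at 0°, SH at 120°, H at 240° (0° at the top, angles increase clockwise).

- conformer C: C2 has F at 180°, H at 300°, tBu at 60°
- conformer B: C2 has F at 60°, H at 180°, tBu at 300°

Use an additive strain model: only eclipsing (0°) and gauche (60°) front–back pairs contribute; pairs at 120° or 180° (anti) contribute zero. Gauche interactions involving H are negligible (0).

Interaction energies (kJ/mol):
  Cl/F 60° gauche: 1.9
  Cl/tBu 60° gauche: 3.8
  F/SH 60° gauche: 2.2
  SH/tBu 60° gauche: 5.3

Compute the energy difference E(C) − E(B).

C (staggered): Cl(0°)/tBu(60°) gauche 3.8; SH(120°)/F(180°) gauche 2.2; SH(120°)/tBu(60°) gauche 5.3 → 11.3 kJ/mol.
B (staggered): Cl(0°)/F(60°) gauche 1.9; Cl(0°)/tBu(300°) gauche 3.8; SH(120°)/F(60°) gauche 2.2 → 7.9 kJ/mol.
E(C) − E(B) = 11.3 − 7.9 = +3.4 kJ/mol.

+3.4 kJ/mol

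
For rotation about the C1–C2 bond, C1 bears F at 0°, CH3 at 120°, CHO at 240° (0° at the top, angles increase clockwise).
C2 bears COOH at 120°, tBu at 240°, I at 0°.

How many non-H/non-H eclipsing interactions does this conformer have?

Non-H eclipsing pairs: F(0°)/I(0°); CH3(120°)/COOH(120°); CHO(240°)/tBu(240°) — 3 interactions.

3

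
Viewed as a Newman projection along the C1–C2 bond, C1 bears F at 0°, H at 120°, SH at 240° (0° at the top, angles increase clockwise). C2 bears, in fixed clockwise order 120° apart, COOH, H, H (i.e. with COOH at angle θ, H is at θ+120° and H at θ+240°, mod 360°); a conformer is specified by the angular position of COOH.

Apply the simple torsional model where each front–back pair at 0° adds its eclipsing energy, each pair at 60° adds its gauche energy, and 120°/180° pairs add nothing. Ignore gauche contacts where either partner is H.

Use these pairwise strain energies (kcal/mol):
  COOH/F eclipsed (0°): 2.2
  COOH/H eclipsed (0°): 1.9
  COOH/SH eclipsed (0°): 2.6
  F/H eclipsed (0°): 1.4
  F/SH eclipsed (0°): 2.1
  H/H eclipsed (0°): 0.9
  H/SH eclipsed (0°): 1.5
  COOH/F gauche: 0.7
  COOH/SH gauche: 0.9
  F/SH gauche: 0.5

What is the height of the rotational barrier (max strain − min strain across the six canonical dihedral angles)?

COOH at 0° (eclipsed): F–COOH eclipsed, H–H eclipsed, SH–H eclipsed; 2.2 + 0.9 + 1.5 = 4.6 kcal/mol.
COOH at 60° (staggered): F–COOH gauche; 0.7 = 0.7 kcal/mol.
COOH at 120° (eclipsed): F–H eclipsed, H–COOH eclipsed, SH–H eclipsed; 1.4 + 1.9 + 1.5 = 4.8 kcal/mol.
COOH at 180° (staggered): SH–COOH gauche; 0.9 = 0.9 kcal/mol.
COOH at 240° (eclipsed): F–H eclipsed, H–H eclipsed, SH–COOH eclipsed; 1.4 + 0.9 + 2.6 = 4.9 kcal/mol.
COOH at 300° (staggered): F–COOH gauche, SH–COOH gauche; 0.7 + 0.9 = 1.6 kcal/mol.
Max at 240° (4.9 kcal/mol), min at 60° (0.7 kcal/mol); barrier = 4.2 kcal/mol.

4.2 kcal/mol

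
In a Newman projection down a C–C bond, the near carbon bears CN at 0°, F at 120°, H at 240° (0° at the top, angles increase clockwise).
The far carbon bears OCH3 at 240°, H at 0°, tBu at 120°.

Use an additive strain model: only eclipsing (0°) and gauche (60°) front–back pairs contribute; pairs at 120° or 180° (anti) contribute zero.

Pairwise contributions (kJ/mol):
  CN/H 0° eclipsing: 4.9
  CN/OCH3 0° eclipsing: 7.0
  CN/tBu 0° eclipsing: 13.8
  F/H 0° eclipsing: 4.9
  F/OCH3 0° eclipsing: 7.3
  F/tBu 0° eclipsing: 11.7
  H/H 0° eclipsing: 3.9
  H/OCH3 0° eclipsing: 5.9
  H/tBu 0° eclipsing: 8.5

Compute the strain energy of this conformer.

22.5 kJ/mol

This conformer (eclipsed): CN–H eclipsed, F–tBu eclipsed, H–OCH3 eclipsed; 4.9 + 11.7 + 5.9 = 22.5 kJ/mol.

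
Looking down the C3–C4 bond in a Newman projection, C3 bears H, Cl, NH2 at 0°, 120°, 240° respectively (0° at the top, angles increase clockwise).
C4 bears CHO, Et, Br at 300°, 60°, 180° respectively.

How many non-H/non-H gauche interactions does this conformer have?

4

Non-H gauche pairs: Cl(120°)/Et(60°); Cl(120°)/Br(180°); NH2(240°)/CHO(300°); NH2(240°)/Br(180°) — 4 interactions.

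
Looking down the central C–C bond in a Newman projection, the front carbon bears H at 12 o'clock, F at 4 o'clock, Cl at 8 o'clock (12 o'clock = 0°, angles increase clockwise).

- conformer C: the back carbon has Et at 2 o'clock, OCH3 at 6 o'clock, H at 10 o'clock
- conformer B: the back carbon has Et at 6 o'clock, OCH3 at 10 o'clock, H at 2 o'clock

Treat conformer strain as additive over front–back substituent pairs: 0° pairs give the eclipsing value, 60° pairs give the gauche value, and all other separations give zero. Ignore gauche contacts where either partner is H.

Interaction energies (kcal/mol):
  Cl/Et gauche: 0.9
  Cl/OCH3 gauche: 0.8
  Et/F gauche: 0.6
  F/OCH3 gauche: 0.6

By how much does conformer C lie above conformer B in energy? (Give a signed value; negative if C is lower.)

C is staggered. F at 120° is gauche with Et at 60° (0.6); F at 120° is gauche with OCH3 at 180° (0.6); Cl at 240° is gauche with OCH3 at 180° (0.8). Total 2.0 kcal/mol.
B is staggered. F at 120° is gauche with Et at 180° (0.6); Cl at 240° is gauche with Et at 180° (0.9); Cl at 240° is gauche with OCH3 at 300° (0.8). Total 2.3 kcal/mol.
E(C) − E(B) = 2.0 − 2.3 = -0.3 kcal/mol.

-0.3 kcal/mol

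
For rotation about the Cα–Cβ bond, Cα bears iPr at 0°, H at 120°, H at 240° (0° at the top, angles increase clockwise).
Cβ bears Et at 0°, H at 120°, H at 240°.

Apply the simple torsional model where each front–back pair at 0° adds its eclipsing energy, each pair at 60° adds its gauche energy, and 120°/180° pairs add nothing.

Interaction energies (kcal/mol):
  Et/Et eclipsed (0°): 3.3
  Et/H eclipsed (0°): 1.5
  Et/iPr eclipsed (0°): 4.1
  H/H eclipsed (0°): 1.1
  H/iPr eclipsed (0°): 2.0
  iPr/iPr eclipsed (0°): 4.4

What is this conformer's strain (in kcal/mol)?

This conformer (eclipsed): iPr(0°)/Et(0°) eclipsed 4.1; H(120°)/H(120°) eclipsed 1.1; H(240°)/H(240°) eclipsed 1.1 → 6.3 kcal/mol.

6.3 kcal/mol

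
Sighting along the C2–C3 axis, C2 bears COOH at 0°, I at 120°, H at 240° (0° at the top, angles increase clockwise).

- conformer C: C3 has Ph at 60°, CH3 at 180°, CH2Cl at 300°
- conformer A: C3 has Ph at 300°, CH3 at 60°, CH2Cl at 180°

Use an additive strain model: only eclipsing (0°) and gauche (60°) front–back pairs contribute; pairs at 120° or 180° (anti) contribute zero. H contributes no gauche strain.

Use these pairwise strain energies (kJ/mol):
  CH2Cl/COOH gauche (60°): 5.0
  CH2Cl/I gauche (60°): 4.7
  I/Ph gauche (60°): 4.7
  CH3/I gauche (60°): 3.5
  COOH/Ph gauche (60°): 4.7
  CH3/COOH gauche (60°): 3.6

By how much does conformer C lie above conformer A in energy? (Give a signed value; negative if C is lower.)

+1.4 kJ/mol

C is staggered. COOH at 0° is gauche with Ph at 60° (4.7); COOH at 0° is gauche with CH2Cl at 300° (5.0); I at 120° is gauche with Ph at 60° (4.7); I at 120° is gauche with CH3 at 180° (3.5). Total 17.9 kJ/mol.
A is staggered. COOH at 0° is gauche with Ph at 300° (4.7); COOH at 0° is gauche with CH3 at 60° (3.6); I at 120° is gauche with CH3 at 60° (3.5); I at 120° is gauche with CH2Cl at 180° (4.7). Total 16.5 kJ/mol.
E(C) − E(A) = 17.9 − 16.5 = +1.4 kJ/mol.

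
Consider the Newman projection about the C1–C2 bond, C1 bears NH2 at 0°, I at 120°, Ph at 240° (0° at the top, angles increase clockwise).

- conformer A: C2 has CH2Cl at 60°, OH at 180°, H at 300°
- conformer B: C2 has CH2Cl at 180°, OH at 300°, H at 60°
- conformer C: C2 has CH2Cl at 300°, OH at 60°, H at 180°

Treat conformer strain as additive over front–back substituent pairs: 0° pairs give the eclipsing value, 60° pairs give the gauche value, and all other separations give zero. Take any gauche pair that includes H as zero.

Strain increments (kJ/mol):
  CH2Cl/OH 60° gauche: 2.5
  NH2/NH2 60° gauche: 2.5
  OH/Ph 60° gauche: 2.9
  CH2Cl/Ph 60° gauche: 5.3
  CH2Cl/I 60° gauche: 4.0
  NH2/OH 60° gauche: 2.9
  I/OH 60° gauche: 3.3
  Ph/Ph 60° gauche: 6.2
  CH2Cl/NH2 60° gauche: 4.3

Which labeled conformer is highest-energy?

A (staggered): NH2(0°)/CH2Cl(60°) gauche 4.3; I(120°)/CH2Cl(60°) gauche 4.0; I(120°)/OH(180°) gauche 3.3; Ph(240°)/OH(180°) gauche 2.9 → 14.5 kJ/mol.
B (staggered): NH2(0°)/OH(300°) gauche 2.9; I(120°)/CH2Cl(180°) gauche 4.0; Ph(240°)/CH2Cl(180°) gauche 5.3; Ph(240°)/OH(300°) gauche 2.9 → 15.1 kJ/mol.
C (staggered): NH2(0°)/CH2Cl(300°) gauche 4.3; NH2(0°)/OH(60°) gauche 2.9; I(120°)/OH(60°) gauche 3.3; Ph(240°)/CH2Cl(300°) gauche 5.3 → 15.8 kJ/mol.
C has the highest total (15.8 kJ/mol).

C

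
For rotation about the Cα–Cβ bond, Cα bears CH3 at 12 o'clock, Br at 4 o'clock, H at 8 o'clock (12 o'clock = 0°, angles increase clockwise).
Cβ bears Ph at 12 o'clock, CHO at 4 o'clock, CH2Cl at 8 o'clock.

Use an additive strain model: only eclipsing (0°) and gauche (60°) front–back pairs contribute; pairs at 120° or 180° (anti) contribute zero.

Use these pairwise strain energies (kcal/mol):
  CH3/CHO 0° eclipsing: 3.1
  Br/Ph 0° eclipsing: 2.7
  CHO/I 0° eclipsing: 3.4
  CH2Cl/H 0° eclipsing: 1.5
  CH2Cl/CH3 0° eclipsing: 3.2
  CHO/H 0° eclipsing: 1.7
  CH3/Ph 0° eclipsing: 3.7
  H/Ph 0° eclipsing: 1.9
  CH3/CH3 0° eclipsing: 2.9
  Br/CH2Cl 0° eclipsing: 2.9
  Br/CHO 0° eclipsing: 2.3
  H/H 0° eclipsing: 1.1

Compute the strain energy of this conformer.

7.5 kcal/mol

This conformer (eclipsed): CH3(0°)/Ph(0°) eclipsed 3.7; Br(120°)/CHO(120°) eclipsed 2.3; H(240°)/CH2Cl(240°) eclipsed 1.5 → 7.5 kcal/mol.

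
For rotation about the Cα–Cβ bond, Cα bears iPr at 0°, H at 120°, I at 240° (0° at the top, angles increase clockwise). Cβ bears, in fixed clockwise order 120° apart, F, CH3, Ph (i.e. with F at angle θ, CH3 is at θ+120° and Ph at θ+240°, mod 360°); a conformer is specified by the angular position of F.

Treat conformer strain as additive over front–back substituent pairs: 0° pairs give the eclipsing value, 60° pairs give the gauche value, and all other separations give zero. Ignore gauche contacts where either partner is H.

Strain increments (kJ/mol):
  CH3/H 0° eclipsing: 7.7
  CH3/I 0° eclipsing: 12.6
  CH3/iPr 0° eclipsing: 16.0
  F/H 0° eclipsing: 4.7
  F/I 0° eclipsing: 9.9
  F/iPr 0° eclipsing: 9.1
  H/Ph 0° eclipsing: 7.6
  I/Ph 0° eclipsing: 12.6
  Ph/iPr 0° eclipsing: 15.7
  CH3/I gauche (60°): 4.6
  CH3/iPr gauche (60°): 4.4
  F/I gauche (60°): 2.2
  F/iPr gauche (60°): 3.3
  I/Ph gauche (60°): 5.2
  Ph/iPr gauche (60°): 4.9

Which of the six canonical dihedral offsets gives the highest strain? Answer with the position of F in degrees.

F at 0° is eclipsed. iPr at 0° is eclipsed with F at 0° (9.1); H at 120° is eclipsed with CH3 at 120° (7.7); I at 240° is eclipsed with Ph at 240° (12.6). Total 29.4 kJ/mol.
F at 60° is staggered. iPr at 0° is gauche with F at 60° (3.3); iPr at 0° is gauche with Ph at 300° (4.9); I at 240° is gauche with CH3 at 180° (4.6); I at 240° is gauche with Ph at 300° (5.2). Total 18.0 kJ/mol.
F at 120° is eclipsed. iPr at 0° is eclipsed with Ph at 0° (15.7); H at 120° is eclipsed with F at 120° (4.7); I at 240° is eclipsed with CH3 at 240° (12.6). Total 33.0 kJ/mol.
F at 180° is staggered. iPr at 0° is gauche with CH3 at 300° (4.4); iPr at 0° is gauche with Ph at 60° (4.9); I at 240° is gauche with F at 180° (2.2); I at 240° is gauche with CH3 at 300° (4.6). Total 16.1 kJ/mol.
F at 240° is eclipsed. iPr at 0° is eclipsed with CH3 at 0° (16.0); H at 120° is eclipsed with Ph at 120° (7.6); I at 240° is eclipsed with F at 240° (9.9). Total 33.5 kJ/mol.
F at 300° is staggered. iPr at 0° is gauche with F at 300° (3.3); iPr at 0° is gauche with CH3 at 60° (4.4); I at 240° is gauche with F at 300° (2.2); I at 240° is gauche with Ph at 180° (5.2). Total 15.1 kJ/mol.
The maximum (33.5 kJ/mol) occurs with F at 240°.

240°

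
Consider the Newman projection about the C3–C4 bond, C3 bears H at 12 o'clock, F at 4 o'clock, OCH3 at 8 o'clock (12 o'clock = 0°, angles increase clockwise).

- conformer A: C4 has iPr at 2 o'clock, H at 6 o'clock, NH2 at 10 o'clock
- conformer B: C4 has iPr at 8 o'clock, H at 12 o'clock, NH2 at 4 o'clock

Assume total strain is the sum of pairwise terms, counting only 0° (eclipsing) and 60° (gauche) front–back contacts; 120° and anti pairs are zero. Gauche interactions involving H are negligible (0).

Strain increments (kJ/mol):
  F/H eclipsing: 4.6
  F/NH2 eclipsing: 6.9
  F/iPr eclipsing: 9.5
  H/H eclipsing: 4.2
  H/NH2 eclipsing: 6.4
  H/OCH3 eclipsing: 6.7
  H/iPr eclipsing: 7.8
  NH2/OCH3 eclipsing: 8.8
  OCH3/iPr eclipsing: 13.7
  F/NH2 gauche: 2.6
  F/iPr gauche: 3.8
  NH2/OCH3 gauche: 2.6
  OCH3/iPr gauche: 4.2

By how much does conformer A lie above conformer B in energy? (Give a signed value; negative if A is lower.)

A (staggered): F–iPr gauche, OCH3–NH2 gauche; 3.8 + 2.6 = 6.4 kJ/mol.
B (eclipsed): H–H eclipsed, F–NH2 eclipsed, OCH3–iPr eclipsed; 4.2 + 6.9 + 13.7 = 24.8 kJ/mol.
E(A) − E(B) = 6.4 − 24.8 = -18.4 kJ/mol.

-18.4 kJ/mol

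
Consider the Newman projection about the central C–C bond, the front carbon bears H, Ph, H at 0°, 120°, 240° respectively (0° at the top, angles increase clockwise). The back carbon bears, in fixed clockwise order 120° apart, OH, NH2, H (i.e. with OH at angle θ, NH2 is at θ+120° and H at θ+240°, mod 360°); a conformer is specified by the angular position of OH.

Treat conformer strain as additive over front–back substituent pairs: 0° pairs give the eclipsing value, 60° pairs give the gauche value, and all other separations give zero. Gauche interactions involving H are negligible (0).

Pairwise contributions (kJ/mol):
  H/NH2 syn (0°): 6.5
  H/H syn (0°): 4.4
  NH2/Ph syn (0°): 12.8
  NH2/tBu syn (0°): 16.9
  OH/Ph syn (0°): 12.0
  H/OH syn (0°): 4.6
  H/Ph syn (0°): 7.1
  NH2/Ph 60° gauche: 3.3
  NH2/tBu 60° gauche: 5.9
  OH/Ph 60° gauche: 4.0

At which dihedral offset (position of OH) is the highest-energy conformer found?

120°

OH at 0° is eclipsed. H at 0° is eclipsed with OH at 0° (4.6); Ph at 120° is eclipsed with NH2 at 120° (12.8); H at 240° is eclipsed with H at 240° (4.4). Total 21.8 kJ/mol.
OH at 60° is staggered. Ph at 120° is gauche with OH at 60° (4.0); Ph at 120° is gauche with NH2 at 180° (3.3). Total 7.3 kJ/mol.
OH at 120° is eclipsed. H at 0° is eclipsed with H at 0° (4.4); Ph at 120° is eclipsed with OH at 120° (12.0); H at 240° is eclipsed with NH2 at 240° (6.5). Total 22.9 kJ/mol.
OH at 180° is staggered. Ph at 120° is gauche with OH at 180° (4.0). Total 4.0 kJ/mol.
OH at 240° is eclipsed. H at 0° is eclipsed with NH2 at 0° (6.5); Ph at 120° is eclipsed with H at 120° (7.1); H at 240° is eclipsed with OH at 240° (4.6). Total 18.2 kJ/mol.
OH at 300° is staggered. Ph at 120° is gauche with NH2 at 60° (3.3). Total 3.3 kJ/mol.
The maximum (22.9 kJ/mol) occurs with OH at 120°.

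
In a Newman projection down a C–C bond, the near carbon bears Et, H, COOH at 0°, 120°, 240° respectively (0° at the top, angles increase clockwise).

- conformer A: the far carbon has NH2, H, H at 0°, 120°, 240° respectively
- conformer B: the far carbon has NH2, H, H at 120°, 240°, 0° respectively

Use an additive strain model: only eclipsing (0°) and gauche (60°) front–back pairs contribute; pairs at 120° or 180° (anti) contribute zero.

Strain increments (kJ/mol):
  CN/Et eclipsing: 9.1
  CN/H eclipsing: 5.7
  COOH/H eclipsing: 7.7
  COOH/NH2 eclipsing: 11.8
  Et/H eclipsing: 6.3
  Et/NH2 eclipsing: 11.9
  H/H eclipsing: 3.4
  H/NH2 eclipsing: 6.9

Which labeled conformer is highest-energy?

A

A (eclipsed): Et–NH2 eclipsed, H–H eclipsed, COOH–H eclipsed; 11.9 + 3.4 + 7.7 = 23.0 kJ/mol.
B (eclipsed): Et–H eclipsed, H–NH2 eclipsed, COOH–H eclipsed; 6.3 + 6.9 + 7.7 = 20.9 kJ/mol.
A has the highest total (23.0 kJ/mol).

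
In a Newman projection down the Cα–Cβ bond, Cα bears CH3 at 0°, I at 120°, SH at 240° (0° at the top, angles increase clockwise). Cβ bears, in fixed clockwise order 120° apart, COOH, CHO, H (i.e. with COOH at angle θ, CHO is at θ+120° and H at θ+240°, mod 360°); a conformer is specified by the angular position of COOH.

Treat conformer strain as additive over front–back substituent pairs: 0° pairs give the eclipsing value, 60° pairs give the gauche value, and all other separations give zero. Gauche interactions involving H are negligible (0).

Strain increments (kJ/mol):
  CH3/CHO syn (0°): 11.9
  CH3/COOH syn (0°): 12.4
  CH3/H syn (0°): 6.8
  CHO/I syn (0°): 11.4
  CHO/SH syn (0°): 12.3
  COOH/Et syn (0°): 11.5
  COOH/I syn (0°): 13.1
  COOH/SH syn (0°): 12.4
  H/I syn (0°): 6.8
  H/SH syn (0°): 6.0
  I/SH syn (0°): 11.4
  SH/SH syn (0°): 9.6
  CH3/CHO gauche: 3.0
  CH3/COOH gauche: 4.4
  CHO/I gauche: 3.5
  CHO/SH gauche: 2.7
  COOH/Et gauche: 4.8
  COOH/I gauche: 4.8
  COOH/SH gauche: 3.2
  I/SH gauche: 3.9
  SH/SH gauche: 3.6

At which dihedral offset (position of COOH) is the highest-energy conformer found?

120°

COOH at 0° (eclipsed): CH3(0°)/COOH(0°) eclipsed 12.4; I(120°)/CHO(120°) eclipsed 11.4; SH(240°)/H(240°) eclipsed 6.0 → 29.8 kJ/mol.
COOH at 60° (staggered): CH3(0°)/COOH(60°) gauche 4.4; I(120°)/COOH(60°) gauche 4.8; I(120°)/CHO(180°) gauche 3.5; SH(240°)/CHO(180°) gauche 2.7 → 15.4 kJ/mol.
COOH at 120° (eclipsed): CH3(0°)/H(0°) eclipsed 6.8; I(120°)/COOH(120°) eclipsed 13.1; SH(240°)/CHO(240°) eclipsed 12.3 → 32.2 kJ/mol.
COOH at 180° (staggered): CH3(0°)/CHO(300°) gauche 3.0; I(120°)/COOH(180°) gauche 4.8; SH(240°)/COOH(180°) gauche 3.2; SH(240°)/CHO(300°) gauche 2.7 → 13.7 kJ/mol.
COOH at 240° (eclipsed): CH3(0°)/CHO(0°) eclipsed 11.9; I(120°)/H(120°) eclipsed 6.8; SH(240°)/COOH(240°) eclipsed 12.4 → 31.1 kJ/mol.
COOH at 300° (staggered): CH3(0°)/COOH(300°) gauche 4.4; CH3(0°)/CHO(60°) gauche 3.0; I(120°)/CHO(60°) gauche 3.5; SH(240°)/COOH(300°) gauche 3.2 → 14.1 kJ/mol.
The maximum (32.2 kJ/mol) occurs with COOH at 120°.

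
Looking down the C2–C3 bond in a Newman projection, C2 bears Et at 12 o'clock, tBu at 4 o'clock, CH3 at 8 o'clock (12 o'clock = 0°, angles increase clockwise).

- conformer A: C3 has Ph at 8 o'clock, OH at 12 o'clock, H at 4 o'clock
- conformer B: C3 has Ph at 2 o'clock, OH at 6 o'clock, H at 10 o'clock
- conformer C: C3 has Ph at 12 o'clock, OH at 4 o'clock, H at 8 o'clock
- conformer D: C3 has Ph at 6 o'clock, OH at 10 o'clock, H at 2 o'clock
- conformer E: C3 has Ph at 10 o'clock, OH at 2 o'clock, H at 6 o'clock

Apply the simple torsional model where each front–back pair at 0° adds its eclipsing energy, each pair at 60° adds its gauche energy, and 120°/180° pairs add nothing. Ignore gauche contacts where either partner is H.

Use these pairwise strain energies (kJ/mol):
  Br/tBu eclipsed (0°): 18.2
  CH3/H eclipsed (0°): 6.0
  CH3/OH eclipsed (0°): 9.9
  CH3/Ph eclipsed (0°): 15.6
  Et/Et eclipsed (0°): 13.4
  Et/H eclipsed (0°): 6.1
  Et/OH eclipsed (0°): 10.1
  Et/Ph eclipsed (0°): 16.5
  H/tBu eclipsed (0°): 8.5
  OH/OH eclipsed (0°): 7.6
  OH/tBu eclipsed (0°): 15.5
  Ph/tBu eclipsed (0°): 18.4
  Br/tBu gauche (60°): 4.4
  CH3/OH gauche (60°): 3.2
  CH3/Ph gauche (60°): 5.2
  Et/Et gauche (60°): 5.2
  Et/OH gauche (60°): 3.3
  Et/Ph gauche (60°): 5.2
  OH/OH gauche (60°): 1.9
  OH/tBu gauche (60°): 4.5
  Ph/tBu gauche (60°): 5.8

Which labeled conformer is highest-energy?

C

A is eclipsed. Et at 0° is eclipsed with OH at 0° (10.1); tBu at 120° is eclipsed with H at 120° (8.5); CH3 at 240° is eclipsed with Ph at 240° (15.6). Total 34.2 kJ/mol.
B is staggered. Et at 0° is gauche with Ph at 60° (5.2); tBu at 120° is gauche with Ph at 60° (5.8); tBu at 120° is gauche with OH at 180° (4.5); CH3 at 240° is gauche with OH at 180° (3.2). Total 18.7 kJ/mol.
C is eclipsed. Et at 0° is eclipsed with Ph at 0° (16.5); tBu at 120° is eclipsed with OH at 120° (15.5); CH3 at 240° is eclipsed with H at 240° (6.0). Total 38.0 kJ/mol.
D is staggered. Et at 0° is gauche with OH at 300° (3.3); tBu at 120° is gauche with Ph at 180° (5.8); CH3 at 240° is gauche with Ph at 180° (5.2); CH3 at 240° is gauche with OH at 300° (3.2). Total 17.5 kJ/mol.
E is staggered. Et at 0° is gauche with Ph at 300° (5.2); Et at 0° is gauche with OH at 60° (3.3); tBu at 120° is gauche with OH at 60° (4.5); CH3 at 240° is gauche with Ph at 300° (5.2). Total 18.2 kJ/mol.
C has the highest total (38.0 kJ/mol).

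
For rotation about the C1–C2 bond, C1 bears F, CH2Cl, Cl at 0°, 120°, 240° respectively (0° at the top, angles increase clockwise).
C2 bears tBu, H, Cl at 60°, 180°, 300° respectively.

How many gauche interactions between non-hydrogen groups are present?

Non-H gauche pairs: F(0°)/tBu(60°); F(0°)/Cl(300°); CH2Cl(120°)/tBu(60°); Cl(240°)/Cl(300°) — 4 interactions.

4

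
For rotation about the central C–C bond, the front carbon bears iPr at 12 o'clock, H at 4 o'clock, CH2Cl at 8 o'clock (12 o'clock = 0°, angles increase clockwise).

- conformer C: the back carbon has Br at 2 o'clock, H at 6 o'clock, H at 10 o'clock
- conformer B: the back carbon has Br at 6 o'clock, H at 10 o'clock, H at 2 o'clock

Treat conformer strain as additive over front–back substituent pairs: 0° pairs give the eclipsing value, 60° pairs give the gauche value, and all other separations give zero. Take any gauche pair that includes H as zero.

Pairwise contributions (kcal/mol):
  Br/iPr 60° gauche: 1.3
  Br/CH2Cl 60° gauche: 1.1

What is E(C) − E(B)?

+0.2 kcal/mol

C (staggered): iPr–Br gauche; 1.3 = 1.3 kcal/mol.
B (staggered): CH2Cl–Br gauche; 1.1 = 1.1 kcal/mol.
E(C) − E(B) = 1.3 − 1.1 = +0.2 kcal/mol.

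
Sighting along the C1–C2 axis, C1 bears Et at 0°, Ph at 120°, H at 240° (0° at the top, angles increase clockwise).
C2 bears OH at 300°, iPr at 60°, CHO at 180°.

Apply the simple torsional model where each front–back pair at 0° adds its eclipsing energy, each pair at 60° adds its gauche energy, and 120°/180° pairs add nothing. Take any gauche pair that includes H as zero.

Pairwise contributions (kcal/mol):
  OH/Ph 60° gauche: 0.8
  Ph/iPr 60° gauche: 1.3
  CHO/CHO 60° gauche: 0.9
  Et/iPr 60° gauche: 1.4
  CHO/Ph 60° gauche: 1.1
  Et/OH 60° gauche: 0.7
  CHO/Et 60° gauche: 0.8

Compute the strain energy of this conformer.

4.5 kcal/mol

This conformer (staggered): Et(0°)/OH(300°) gauche 0.7; Et(0°)/iPr(60°) gauche 1.4; Ph(120°)/iPr(60°) gauche 1.3; Ph(120°)/CHO(180°) gauche 1.1 → 4.5 kcal/mol.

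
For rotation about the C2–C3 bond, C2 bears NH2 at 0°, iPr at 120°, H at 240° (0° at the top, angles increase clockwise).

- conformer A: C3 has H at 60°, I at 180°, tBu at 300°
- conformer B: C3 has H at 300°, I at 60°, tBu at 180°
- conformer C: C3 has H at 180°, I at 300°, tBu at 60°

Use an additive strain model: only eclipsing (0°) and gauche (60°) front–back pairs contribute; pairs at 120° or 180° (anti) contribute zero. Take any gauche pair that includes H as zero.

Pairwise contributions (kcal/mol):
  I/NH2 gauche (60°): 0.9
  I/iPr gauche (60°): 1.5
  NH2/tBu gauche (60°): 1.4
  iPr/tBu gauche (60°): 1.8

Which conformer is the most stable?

A

A (staggered): NH2–tBu gauche, iPr–I gauche; 1.4 + 1.5 = 2.9 kcal/mol.
B (staggered): NH2–I gauche, iPr–I gauche, iPr–tBu gauche; 0.9 + 1.5 + 1.8 = 4.2 kcal/mol.
C (staggered): NH2–I gauche, NH2–tBu gauche, iPr–tBu gauche; 0.9 + 1.4 + 1.8 = 4.1 kcal/mol.
A has the lowest total (2.9 kcal/mol).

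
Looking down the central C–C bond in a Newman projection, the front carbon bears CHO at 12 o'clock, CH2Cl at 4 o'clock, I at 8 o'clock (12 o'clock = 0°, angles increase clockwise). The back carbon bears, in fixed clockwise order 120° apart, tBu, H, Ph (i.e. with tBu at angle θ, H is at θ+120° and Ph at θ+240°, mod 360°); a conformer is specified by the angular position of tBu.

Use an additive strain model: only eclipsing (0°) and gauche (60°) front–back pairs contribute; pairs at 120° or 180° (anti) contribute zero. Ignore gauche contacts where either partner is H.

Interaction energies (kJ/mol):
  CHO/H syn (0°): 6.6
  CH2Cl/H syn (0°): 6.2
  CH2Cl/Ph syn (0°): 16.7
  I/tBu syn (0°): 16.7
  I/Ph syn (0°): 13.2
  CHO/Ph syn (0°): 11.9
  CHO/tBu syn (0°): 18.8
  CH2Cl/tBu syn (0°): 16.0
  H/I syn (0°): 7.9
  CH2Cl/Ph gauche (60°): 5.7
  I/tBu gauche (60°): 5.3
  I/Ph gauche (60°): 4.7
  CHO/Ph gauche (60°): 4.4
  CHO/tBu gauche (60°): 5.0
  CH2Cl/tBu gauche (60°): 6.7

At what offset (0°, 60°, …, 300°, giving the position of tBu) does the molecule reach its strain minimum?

300°

tBu at 0° (eclipsed): CHO–tBu eclipsed, CH2Cl–H eclipsed, I–Ph eclipsed; 18.8 + 6.2 + 13.2 = 38.2 kJ/mol.
tBu at 60° (staggered): CHO–tBu gauche, CHO–Ph gauche, CH2Cl–tBu gauche, I–Ph gauche; 5.0 + 4.4 + 6.7 + 4.7 = 20.8 kJ/mol.
tBu at 120° (eclipsed): CHO–Ph eclipsed, CH2Cl–tBu eclipsed, I–H eclipsed; 11.9 + 16.0 + 7.9 = 35.8 kJ/mol.
tBu at 180° (staggered): CHO–Ph gauche, CH2Cl–tBu gauche, CH2Cl–Ph gauche, I–tBu gauche; 4.4 + 6.7 + 5.7 + 5.3 = 22.1 kJ/mol.
tBu at 240° (eclipsed): CHO–H eclipsed, CH2Cl–Ph eclipsed, I–tBu eclipsed; 6.6 + 16.7 + 16.7 = 40.0 kJ/mol.
tBu at 300° (staggered): CHO–tBu gauche, CH2Cl–Ph gauche, I–tBu gauche, I–Ph gauche; 5.0 + 5.7 + 5.3 + 4.7 = 20.7 kJ/mol.
The minimum (20.7 kJ/mol) occurs with tBu at 300°.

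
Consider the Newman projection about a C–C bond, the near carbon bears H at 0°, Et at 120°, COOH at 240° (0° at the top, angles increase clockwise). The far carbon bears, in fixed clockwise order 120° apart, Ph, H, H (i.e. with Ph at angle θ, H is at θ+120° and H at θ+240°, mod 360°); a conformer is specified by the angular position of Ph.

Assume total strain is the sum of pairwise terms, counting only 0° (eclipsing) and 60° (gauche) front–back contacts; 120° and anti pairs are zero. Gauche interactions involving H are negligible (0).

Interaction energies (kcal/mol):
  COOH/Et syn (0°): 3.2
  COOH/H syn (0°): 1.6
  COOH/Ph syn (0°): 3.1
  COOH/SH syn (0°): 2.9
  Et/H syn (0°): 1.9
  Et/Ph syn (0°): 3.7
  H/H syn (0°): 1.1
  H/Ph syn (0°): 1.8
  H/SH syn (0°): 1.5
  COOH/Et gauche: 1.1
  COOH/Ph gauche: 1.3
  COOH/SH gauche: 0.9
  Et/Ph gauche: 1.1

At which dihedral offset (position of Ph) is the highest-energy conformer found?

Ph at 0° is eclipsed. H at 0° is eclipsed with Ph at 0° (1.8); Et at 120° is eclipsed with H at 120° (1.9); COOH at 240° is eclipsed with H at 240° (1.6). Total 5.3 kcal/mol.
Ph at 60° is staggered. Et at 120° is gauche with Ph at 60° (1.1). Total 1.1 kcal/mol.
Ph at 120° is eclipsed. H at 0° is eclipsed with H at 0° (1.1); Et at 120° is eclipsed with Ph at 120° (3.7); COOH at 240° is eclipsed with H at 240° (1.6). Total 6.4 kcal/mol.
Ph at 180° is staggered. Et at 120° is gauche with Ph at 180° (1.1); COOH at 240° is gauche with Ph at 180° (1.3). Total 2.4 kcal/mol.
Ph at 240° is eclipsed. H at 0° is eclipsed with H at 0° (1.1); Et at 120° is eclipsed with H at 120° (1.9); COOH at 240° is eclipsed with Ph at 240° (3.1). Total 6.1 kcal/mol.
Ph at 300° is staggered. COOH at 240° is gauche with Ph at 300° (1.3). Total 1.3 kcal/mol.
The maximum (6.4 kcal/mol) occurs with Ph at 120°.

120°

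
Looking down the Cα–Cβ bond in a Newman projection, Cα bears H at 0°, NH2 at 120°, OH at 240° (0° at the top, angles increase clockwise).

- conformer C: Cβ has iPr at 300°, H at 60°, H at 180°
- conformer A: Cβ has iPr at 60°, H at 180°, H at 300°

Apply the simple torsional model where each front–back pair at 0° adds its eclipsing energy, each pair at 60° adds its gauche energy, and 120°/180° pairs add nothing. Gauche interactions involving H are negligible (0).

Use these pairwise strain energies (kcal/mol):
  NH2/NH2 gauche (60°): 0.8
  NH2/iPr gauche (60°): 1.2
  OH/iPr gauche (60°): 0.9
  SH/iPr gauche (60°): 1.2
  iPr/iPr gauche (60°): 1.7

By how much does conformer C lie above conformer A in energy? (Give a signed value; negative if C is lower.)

-0.3 kcal/mol

C (staggered): OH–iPr gauche; 0.9 = 0.9 kcal/mol.
A (staggered): NH2–iPr gauche; 1.2 = 1.2 kcal/mol.
E(C) − E(A) = 0.9 − 1.2 = -0.3 kcal/mol.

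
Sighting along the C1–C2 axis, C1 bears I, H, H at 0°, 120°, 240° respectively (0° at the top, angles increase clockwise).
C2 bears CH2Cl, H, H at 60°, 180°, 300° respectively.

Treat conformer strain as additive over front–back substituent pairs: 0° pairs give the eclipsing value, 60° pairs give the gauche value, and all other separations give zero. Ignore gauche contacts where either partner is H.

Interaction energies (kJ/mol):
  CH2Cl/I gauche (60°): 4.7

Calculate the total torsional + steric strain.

4.7 kJ/mol

This conformer (staggered): I–CH2Cl gauche; 4.7 = 4.7 kJ/mol.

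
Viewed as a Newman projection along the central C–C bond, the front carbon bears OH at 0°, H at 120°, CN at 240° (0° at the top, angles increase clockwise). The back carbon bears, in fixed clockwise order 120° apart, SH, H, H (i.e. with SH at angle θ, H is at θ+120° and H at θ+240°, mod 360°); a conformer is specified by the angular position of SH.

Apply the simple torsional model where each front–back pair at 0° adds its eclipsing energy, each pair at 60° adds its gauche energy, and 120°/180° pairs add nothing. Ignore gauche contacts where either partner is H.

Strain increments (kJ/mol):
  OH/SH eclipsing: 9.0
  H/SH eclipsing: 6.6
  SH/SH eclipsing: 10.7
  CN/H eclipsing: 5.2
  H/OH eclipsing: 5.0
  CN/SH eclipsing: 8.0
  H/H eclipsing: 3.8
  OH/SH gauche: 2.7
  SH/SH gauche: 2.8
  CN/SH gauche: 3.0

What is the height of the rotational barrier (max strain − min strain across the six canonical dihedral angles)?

15.3 kJ/mol

SH at 0° (eclipsed): OH(0°)/SH(0°) eclipsed 9.0; H(120°)/H(120°) eclipsed 3.8; CN(240°)/H(240°) eclipsed 5.2 → 18.0 kJ/mol.
SH at 60° (staggered): OH(0°)/SH(60°) gauche 2.7 → 2.7 kJ/mol.
SH at 120° (eclipsed): OH(0°)/H(0°) eclipsed 5.0; H(120°)/SH(120°) eclipsed 6.6; CN(240°)/H(240°) eclipsed 5.2 → 16.8 kJ/mol.
SH at 180° (staggered): CN(240°)/SH(180°) gauche 3.0 → 3.0 kJ/mol.
SH at 240° (eclipsed): OH(0°)/H(0°) eclipsed 5.0; H(120°)/H(120°) eclipsed 3.8; CN(240°)/SH(240°) eclipsed 8.0 → 16.8 kJ/mol.
SH at 300° (staggered): OH(0°)/SH(300°) gauche 2.7; CN(240°)/SH(300°) gauche 3.0 → 5.7 kJ/mol.
Max at 0° (18.0 kJ/mol), min at 60° (2.7 kJ/mol); barrier = 15.3 kJ/mol.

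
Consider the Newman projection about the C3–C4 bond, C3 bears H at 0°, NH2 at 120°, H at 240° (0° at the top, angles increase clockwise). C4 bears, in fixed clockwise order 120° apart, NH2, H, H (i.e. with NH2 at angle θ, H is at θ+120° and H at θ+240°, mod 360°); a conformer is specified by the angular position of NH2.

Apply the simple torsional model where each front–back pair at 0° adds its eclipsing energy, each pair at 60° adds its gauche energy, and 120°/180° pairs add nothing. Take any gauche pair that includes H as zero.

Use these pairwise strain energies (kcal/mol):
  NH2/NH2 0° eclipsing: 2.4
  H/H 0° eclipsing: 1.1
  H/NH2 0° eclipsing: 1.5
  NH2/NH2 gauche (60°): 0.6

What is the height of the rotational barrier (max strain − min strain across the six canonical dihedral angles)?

NH2 at 0° (eclipsed): H–NH2 eclipsed, NH2–H eclipsed, H–H eclipsed; 1.5 + 1.5 + 1.1 = 4.1 kcal/mol.
NH2 at 60° (staggered): NH2–NH2 gauche; 0.6 = 0.6 kcal/mol.
NH2 at 120° (eclipsed): H–H eclipsed, NH2–NH2 eclipsed, H–H eclipsed; 1.1 + 2.4 + 1.1 = 4.6 kcal/mol.
NH2 at 180° (staggered): NH2–NH2 gauche; 0.6 = 0.6 kcal/mol.
NH2 at 240° (eclipsed): H–H eclipsed, NH2–H eclipsed, H–NH2 eclipsed; 1.1 + 1.5 + 1.5 = 4.1 kcal/mol.
NH2 at 300° (staggered): no non-H gauche contacts → 0.0 kcal/mol.
Max at 120° (4.6 kcal/mol), min at 300° (0.0 kcal/mol); barrier = 4.6 kcal/mol.

4.6 kcal/mol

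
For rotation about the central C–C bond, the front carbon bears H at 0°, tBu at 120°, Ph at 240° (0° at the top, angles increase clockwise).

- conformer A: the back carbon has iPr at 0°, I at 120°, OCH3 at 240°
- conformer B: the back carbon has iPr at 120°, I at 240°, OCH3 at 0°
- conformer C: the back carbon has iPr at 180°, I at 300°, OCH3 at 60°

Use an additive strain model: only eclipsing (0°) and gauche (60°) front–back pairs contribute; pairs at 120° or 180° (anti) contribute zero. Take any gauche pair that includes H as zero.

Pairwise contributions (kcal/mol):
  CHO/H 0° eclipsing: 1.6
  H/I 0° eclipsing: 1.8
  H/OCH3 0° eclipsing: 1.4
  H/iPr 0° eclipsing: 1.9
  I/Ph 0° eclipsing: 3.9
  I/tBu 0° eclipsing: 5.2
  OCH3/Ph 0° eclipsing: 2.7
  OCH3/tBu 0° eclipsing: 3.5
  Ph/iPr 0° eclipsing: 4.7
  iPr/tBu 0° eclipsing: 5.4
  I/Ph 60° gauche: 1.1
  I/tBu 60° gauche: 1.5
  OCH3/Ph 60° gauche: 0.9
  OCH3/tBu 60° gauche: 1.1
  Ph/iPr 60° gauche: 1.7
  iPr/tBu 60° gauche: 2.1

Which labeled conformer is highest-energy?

A (eclipsed): H–iPr eclipsed, tBu–I eclipsed, Ph–OCH3 eclipsed; 1.9 + 5.2 + 2.7 = 9.8 kcal/mol.
B (eclipsed): H–OCH3 eclipsed, tBu–iPr eclipsed, Ph–I eclipsed; 1.4 + 5.4 + 3.9 = 10.7 kcal/mol.
C (staggered): tBu–iPr gauche, tBu–OCH3 gauche, Ph–iPr gauche, Ph–I gauche; 2.1 + 1.1 + 1.7 + 1.1 = 6.0 kcal/mol.
B has the highest total (10.7 kcal/mol).

B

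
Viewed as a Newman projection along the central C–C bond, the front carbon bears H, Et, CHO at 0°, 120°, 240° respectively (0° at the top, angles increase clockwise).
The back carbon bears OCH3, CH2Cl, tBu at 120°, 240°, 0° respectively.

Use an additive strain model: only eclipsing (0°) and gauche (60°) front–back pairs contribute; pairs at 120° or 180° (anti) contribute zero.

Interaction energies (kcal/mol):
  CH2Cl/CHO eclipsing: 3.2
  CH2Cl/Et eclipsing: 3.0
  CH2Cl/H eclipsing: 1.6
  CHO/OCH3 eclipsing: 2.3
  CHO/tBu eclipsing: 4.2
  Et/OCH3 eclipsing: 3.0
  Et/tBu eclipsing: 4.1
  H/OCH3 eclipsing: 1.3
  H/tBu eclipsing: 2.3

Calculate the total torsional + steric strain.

This conformer (eclipsed): H(0°)/tBu(0°) eclipsed 2.3; Et(120°)/OCH3(120°) eclipsed 3.0; CHO(240°)/CH2Cl(240°) eclipsed 3.2 → 8.5 kcal/mol.

8.5 kcal/mol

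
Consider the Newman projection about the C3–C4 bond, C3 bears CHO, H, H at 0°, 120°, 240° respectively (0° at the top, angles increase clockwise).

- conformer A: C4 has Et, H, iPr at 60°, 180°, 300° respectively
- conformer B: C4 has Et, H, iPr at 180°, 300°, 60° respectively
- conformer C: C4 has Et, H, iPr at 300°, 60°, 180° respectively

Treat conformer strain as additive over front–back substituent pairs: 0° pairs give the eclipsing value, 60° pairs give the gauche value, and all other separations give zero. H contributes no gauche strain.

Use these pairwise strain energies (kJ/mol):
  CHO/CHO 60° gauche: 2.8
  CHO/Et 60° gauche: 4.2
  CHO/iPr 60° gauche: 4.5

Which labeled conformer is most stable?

C

A is staggered. CHO at 0° is gauche with Et at 60° (4.2); CHO at 0° is gauche with iPr at 300° (4.5). Total 8.7 kJ/mol.
B is staggered. CHO at 0° is gauche with iPr at 60° (4.5). Total 4.5 kJ/mol.
C is staggered. CHO at 0° is gauche with Et at 300° (4.2). Total 4.2 kJ/mol.
C has the lowest total (4.2 kJ/mol).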